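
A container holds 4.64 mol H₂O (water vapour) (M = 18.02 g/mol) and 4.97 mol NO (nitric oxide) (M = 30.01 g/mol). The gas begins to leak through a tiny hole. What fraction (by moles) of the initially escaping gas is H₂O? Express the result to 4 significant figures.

0.5464

Rate_i ∝ x_i/√M_i (Graham's law weighted by mole fraction), so the effusate composition follows n_i/√M_i.
x_H₂O(eff) = (n_H₂O/√M_H₂O) / (n_H₂O/√M_H₂O + n_NO/√M_NO)
= (4.64/√18.02) / (4.64/√18.02 + 4.97/√30.01) = 1.093/(1.093 + 0.9072) = 0.5464.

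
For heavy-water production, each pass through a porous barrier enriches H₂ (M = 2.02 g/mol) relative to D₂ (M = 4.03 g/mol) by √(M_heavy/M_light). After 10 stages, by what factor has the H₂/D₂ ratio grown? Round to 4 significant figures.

31.61

The single-stage factor is √(M_heavy/M_light), so 10 stages give [√(4.03/2.02)]^10 = (4.03/2.02)^(10/2).
= 1.99505^5 = 31.61.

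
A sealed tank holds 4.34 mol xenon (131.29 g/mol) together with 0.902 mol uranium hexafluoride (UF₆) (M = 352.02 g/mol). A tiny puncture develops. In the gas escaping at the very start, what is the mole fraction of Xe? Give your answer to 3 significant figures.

Each component's effusion rate ∝ (its partial pressure)·(1/√M) ∝ n_i/√M_i.
So x_Xe in the escaping gas = (n_Xe/√M_Xe) / Σ(n_i/√M_i)
= (4.34/√131.29) / (4.34/√131.29 + 0.902/√352.02) = 0.3788/(0.3788 + 0.04808) = 0.887.

0.887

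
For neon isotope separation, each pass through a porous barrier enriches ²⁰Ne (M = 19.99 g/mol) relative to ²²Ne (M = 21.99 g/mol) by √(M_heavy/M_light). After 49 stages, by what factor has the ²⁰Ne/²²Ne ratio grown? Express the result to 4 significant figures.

10.34

The single-stage factor is √(M_heavy/M_light), so 49 stages give [√(21.99/19.99)]^49 = (21.99/19.99)^(49/2).
= 1.10005^(49/2) = 10.34.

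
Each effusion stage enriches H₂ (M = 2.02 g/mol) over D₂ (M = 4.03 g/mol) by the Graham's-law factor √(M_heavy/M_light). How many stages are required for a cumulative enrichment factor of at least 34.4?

With α = √(4.03/2.02) per stage, ln α = ½ ln(1.99505) = 0.3453.
Need α^N ≥ 34.4 ⇒ N ≥ ln(34.4) / ln α = 3.538 / 0.3453 = 10.25.
Rounding up, N = 11 stages.

11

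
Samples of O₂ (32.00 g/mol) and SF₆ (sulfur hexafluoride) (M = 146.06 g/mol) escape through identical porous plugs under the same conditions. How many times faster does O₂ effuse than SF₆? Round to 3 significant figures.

2.14

By Graham's law, rate_O₂/rate_SF₆ = √(M_SF₆/M_O₂) = √(146.06/32.00) = √4.564 = 2.14.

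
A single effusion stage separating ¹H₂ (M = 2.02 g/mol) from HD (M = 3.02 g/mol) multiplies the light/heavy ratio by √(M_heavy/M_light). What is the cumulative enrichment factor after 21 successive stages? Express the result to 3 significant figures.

Each stage multiplies the ratio by α = √(3.02/2.02), so after 21 stages the overall factor is α^21 = (3.02/2.02)^(21/2).
= 1.49505^(21/2) = 68.2.

68.2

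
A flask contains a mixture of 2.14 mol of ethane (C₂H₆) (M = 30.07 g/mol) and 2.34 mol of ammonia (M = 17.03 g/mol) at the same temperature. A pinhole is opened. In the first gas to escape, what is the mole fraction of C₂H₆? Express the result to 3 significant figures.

0.408

The effusion rate of species i is ∝ p_i/√M_i ∝ n_i/√M_i.
x_C₂H₆(eff) = (n_C₂H₆/√M_C₂H₆) / (n_C₂H₆/√M_C₂H₆ + n_NH₃/√M_NH₃)
= (2.14/√30.07) / (2.14/√30.07 + 2.34/√17.03) = 0.3903/(0.3903 + 0.5670) = 0.408.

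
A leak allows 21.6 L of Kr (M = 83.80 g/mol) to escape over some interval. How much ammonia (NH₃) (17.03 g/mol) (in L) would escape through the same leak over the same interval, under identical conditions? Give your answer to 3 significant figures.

By Graham's law, rate_NH₃/rate_Kr = √(M_Kr/M_NH₃) = √(83.80/17.03) = √4.921 = 2.218.
So the volume for NH₃ is 21.6 × 2.218 = 47.9 L.

47.9 L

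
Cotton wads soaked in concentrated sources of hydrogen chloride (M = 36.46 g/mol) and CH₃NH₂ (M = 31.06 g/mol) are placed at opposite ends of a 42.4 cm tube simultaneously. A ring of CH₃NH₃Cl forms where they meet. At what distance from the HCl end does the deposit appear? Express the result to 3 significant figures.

20.4 cm

Distances travelled in equal time are proportional to diffusion rates, so d_HCl/d_CH₃NH₂ = √(M_CH₃NH₂/M_HCl) = √(31.06/36.46) = 0.9230.
With d_HCl + d_CH₃NH₂ = 42.4 cm, d_CH₃NH₂ = 42.4/(1 + 0.9230) = 22.05 cm.
d_HCl = 42.4 − 22.05 = 20.4 cm.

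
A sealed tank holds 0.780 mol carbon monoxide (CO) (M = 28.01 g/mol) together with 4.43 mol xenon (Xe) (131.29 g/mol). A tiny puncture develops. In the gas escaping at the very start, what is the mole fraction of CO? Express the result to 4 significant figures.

The effusion rate of species i is ∝ p_i/√M_i ∝ n_i/√M_i.
x_CO(eff) = (n_CO/√M_CO) / (n_CO/√M_CO + n_Xe/√M_Xe)
= (0.780/√28.01) / (0.780/√28.01 + 4.43/√131.29) = 0.1474/(0.1474 + 0.3866) = 0.2760.

0.2760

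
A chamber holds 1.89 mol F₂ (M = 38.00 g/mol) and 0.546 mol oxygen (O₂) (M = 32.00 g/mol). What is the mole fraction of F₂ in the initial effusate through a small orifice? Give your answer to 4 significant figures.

Each component's effusion rate ∝ (its partial pressure)·(1/√M) ∝ n_i/√M_i.
Mole fraction of F₂ in the effusate = (n_F₂/√M_F₂) / (n_F₂/√M_F₂ + n_O₂/√M_O₂)
= (1.89/√38.00) / (1.89/√38.00 + 0.546/√32.00) = 0.3066/(0.3066 + 0.09652) = 0.7606.

0.7606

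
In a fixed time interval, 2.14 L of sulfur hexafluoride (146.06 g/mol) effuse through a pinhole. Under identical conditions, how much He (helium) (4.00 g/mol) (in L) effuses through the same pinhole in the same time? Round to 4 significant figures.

12.93 L

Using Graham's law: rate_He/rate_SF₆ = √(M_SF₆/M_He) = √(146.06/4.00) = √36.52 = 6.043.
So the volume for He is 2.14 × 6.043 = 12.93 L.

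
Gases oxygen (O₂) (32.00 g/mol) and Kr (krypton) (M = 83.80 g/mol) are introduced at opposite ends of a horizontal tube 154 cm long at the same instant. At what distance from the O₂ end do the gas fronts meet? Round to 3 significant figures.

95.2 cm

Graham's law gives d_O₂/d_Kr = rate_O₂/rate_Kr = √(M_Kr/M_O₂) = √(83.80/32.00) = 1.618.
With d_O₂ + d_Kr = 154 cm, d_Kr = 154/(1 + 1.618) = 58.82 cm.
d_O₂ = 154 − 58.82 = 95.2 cm.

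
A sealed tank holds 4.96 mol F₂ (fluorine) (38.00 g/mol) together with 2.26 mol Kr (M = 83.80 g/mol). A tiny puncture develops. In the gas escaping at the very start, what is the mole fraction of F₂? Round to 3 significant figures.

Effusion rate of each component ∝ n_i/√M_i (partial pressure × 1/√M).
Mole fraction of F₂ in the effusate = (n_F₂/√M_F₂) / (n_F₂/√M_F₂ + n_Kr/√M_Kr)
= (4.96/√38.00) / (4.96/√38.00 + 2.26/√83.80) = 0.8046/(0.8046 + 0.2469) = 0.765.

0.765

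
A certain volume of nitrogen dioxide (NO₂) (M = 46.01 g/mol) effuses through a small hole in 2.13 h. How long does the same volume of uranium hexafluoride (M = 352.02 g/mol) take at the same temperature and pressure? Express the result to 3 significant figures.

5.89 h

Graham's law gives t_UF₆/t_NO₂ = √(M_UF₆/M_NO₂) = √(352.02/46.01) = √7.651 = 2.766.
So the time for UF₆ is 2.13 × 2.766 = 5.89 h.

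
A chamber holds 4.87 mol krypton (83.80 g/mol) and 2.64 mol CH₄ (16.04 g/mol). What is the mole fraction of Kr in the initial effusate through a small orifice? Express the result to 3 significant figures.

The effusion rate of species i is ∝ p_i/√M_i ∝ n_i/√M_i.
x_Kr(eff) = (n_Kr/√M_Kr) / (n_Kr/√M_Kr + n_CH₄/√M_CH₄)
= (4.87/√83.80) / (4.87/√83.80 + 2.64/√16.04) = 0.5320/(0.5320 + 0.6592) = 0.447.

0.447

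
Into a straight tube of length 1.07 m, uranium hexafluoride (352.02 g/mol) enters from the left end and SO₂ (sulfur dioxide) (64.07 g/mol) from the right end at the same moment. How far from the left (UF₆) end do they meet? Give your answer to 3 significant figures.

The fronts meet when d_UF₆ + d_SO₂ = L with d_UF₆/d_SO₂ = √(M_SO₂/M_UF₆) (Graham's law). Here √(M_SO₂/M_UF₆) = √(64.07/352.02) = 0.4266.
With d_UF₆ + d_SO₂ = 1.07 m, d_SO₂ = 1.07/(1 + 0.4266) = 0.7500 m.
d_UF₆ = 1.07 − 0.7500 = 0.320 m.

0.320 m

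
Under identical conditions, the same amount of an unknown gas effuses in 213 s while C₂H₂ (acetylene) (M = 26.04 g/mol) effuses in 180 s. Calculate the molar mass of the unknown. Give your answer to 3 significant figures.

36.5 g/mol

Using Graham's law: t_X/t_C₂H₂ = √(M_X/M_C₂H₂).
213/180 = 1.183 = √(M_X/26.04)
M_X = 26.04 × 1.183² = 26.04 × 1.400 = 36.5 g/mol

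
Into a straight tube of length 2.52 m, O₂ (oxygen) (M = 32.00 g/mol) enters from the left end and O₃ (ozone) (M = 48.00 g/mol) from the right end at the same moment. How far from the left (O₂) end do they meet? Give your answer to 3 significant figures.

1.39 m

In equal time, each gas travels a distance ∝ its rate ∝ 1/√M, so d_O₂/d_O₃ = √(M_O₃/M_O₂) = √(48.00/32.00) = 1.225.
With d_O₂ + d_O₃ = 2.52 m, d_O₃ = 2.52/(1 + 1.225) = 1.133 m.
d_O₂ = 2.52 − 1.133 = 1.39 m.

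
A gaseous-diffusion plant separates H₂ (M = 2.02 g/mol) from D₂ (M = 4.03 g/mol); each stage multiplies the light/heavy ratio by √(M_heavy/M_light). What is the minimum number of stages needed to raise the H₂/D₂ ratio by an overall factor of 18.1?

9

Single-stage factor α = √(4.03/2.02), so ln α = ½ ln(1.99505) = 0.3453.
Need α^N ≥ 18.1 ⇒ N ≥ ln(18.1) / ln α = 2.896 / 0.3453 = 8.39.
Rounding up, N = 9 stages.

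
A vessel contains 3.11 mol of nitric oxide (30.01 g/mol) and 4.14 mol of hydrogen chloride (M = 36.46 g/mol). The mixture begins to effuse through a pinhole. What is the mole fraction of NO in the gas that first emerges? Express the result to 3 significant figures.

Rate_i ∝ x_i/√M_i (Graham's law weighted by mole fraction), so the effusate composition follows n_i/√M_i.
x_NO(eff) = (n_NO/√M_NO) / (n_NO/√M_NO + n_HCl/√M_HCl)
= (3.11/√30.01) / (3.11/√30.01 + 4.14/√36.46) = 0.5677/(0.5677 + 0.6856) = 0.453.

0.453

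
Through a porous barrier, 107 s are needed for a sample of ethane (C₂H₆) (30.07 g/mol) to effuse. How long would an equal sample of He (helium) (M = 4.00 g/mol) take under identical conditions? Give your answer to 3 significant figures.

39.0 s

Graham's law gives t_He/t_C₂H₆ = √(M_He/M_C₂H₆) = √(4.00/30.07) = √0.1330 = 0.3647.
So the time for He is 107 × 0.3647 = 39.0 s.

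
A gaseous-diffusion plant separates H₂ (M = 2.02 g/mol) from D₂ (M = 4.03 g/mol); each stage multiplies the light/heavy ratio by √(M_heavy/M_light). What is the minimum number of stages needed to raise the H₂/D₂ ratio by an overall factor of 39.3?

With α = √(4.03/2.02) per stage, ln α = ½ ln(1.99505) = 0.3453.
Need α^N ≥ 39.3 ⇒ N ≥ ln(39.3) / ln α = 3.671 / 0.3453 = 10.63.
Rounding up, N = 11 stages.

11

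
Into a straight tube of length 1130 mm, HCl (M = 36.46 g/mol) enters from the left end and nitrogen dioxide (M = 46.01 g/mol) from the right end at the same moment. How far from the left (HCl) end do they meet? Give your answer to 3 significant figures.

598 mm

The fronts meet when d_HCl + d_NO₂ = L with d_HCl/d_NO₂ = √(M_NO₂/M_HCl) (Graham's law). Here √(M_NO₂/M_HCl) = √(46.01/36.46) = 1.123.
With d_HCl + d_NO₂ = 1130 mm, d_NO₂ = 1130/(1 + 1.123) = 532.2 mm.
d_HCl = 1130 − 532.2 = 598 mm.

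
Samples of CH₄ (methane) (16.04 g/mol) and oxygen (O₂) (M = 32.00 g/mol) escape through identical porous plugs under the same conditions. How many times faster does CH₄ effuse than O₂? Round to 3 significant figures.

1.41

Using Graham's law: rate_CH₄/rate_O₂ = √(M_O₂/M_CH₄) = √(32.00/16.04) = √1.995 = 1.41.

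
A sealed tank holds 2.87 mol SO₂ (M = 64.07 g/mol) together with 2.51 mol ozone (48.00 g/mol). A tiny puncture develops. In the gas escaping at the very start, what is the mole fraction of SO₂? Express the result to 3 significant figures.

Rate_i ∝ x_i/√M_i (Graham's law weighted by mole fraction), so the effusate composition follows n_i/√M_i.
So x_SO₂ in the escaping gas = (n_SO₂/√M_SO₂) / Σ(n_i/√M_i)
= (2.87/√64.07) / (2.87/√64.07 + 2.51/√48.00) = 0.3586/(0.3586 + 0.3623) = 0.497.

0.497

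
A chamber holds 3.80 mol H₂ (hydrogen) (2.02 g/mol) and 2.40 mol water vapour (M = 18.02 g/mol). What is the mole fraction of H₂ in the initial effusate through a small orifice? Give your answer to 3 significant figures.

Rate_i ∝ x_i/√M_i (Graham's law weighted by mole fraction), so the effusate composition follows n_i/√M_i.
Mole fraction of H₂ in the effusate = (n_H₂/√M_H₂) / (n_H₂/√M_H₂ + n_H₂O/√M_H₂O)
= (3.80/√2.02) / (3.80/√2.02 + 2.40/√18.02) = 2.674/(2.674 + 0.5654) = 0.825.

0.825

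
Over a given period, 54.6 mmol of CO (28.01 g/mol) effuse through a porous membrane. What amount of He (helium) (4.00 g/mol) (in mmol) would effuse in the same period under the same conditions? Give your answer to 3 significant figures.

144 mmol

Graham's law gives rate_He/rate_CO = √(M_CO/M_He) = √(28.01/4.00) = √7.003 = 2.646.
So the amount for He is 54.6 × 2.646 = 144 mmol.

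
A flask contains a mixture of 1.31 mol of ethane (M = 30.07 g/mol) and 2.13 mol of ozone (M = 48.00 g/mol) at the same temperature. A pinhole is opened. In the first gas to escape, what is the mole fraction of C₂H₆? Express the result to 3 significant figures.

Each component's effusion rate ∝ (its partial pressure)·(1/√M) ∝ n_i/√M_i.
Mole fraction of C₂H₆ in the effusate = (n_C₂H₆/√M_C₂H₆) / (n_C₂H₆/√M_C₂H₆ + n_O₃/√M_O₃)
= (1.31/√30.07) / (1.31/√30.07 + 2.13/√48.00) = 0.2389/(0.2389 + 0.3074) = 0.437.

0.437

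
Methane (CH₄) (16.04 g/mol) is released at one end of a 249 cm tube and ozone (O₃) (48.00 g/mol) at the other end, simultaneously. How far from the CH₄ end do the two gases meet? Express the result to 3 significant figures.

In equal time, each gas travels a distance ∝ its rate ∝ 1/√M, so d_CH₄/d_O₃ = √(M_O₃/M_CH₄) = √(48.00/16.04) = 1.730.
With d_CH₄ + d_O₃ = 249 cm, d_O₃ = 249/(1 + 1.730) = 91.21 cm.
d_CH₄ = 249 − 91.21 = 158 cm.

158 cm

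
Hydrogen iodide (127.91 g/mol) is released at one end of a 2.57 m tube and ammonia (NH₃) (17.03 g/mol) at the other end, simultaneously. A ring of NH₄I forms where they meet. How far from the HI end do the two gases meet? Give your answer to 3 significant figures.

Graham's law gives d_HI/d_NH₃ = rate_HI/rate_NH₃ = √(M_NH₃/M_HI) = √(17.03/127.91) = 0.3649.
With d_HI + d_NH₃ = 2.57 m, d_NH₃ = 2.57/(1 + 0.3649) = 1.883 m.
d_HI = 2.57 − 1.883 = 0.687 m.

0.687 m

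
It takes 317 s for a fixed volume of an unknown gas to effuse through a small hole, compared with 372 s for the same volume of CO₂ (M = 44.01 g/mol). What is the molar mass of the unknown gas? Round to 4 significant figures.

From Graham's law, t_X/t_CO₂ = √(M_X/M_CO₂).
317/372 = 0.8522 = √(M_X/44.01)
M_X = 44.01 × 0.8522² = 44.01 × 0.7262 = 31.96 g/mol

31.96 g/mol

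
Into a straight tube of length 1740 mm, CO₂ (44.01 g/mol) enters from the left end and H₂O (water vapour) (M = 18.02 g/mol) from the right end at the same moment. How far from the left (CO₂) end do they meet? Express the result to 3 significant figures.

In equal time, each gas travels a distance ∝ its rate ∝ 1/√M, so d_CO₂/d_H₂O = √(M_H₂O/M_CO₂) = √(18.02/44.01) = 0.6399.
With d_CO₂ + d_H₂O = 1740 mm, d_H₂O = 1740/(1 + 0.6399) = 1061 mm.
d_CO₂ = 1740 − 1061 = 679 mm.

679 mm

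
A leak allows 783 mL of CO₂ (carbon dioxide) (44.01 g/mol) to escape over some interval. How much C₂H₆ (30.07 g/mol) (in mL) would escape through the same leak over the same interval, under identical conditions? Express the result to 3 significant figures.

947 mL

Graham's law gives rate_C₂H₆/rate_CO₂ = √(M_CO₂/M_C₂H₆) = √(44.01/30.07) = √1.464 = 1.210.
So the volume for C₂H₆ is 783 × 1.210 = 947 mL.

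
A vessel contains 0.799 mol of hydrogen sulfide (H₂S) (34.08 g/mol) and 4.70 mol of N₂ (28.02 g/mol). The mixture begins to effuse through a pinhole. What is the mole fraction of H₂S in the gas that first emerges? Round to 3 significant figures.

Effusion rate of each component ∝ n_i/√M_i (partial pressure × 1/√M).
So x_H₂S in the escaping gas = (n_H₂S/√M_H₂S) / Σ(n_i/√M_i)
= (0.799/√34.08) / (0.799/√34.08 + 4.70/√28.02) = 0.1369/(0.1369 + 0.8879) = 0.134.

0.134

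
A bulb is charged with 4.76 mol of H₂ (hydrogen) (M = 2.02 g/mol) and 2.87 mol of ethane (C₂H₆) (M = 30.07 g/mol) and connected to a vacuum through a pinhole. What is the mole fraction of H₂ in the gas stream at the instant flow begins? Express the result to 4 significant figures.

Each component's effusion rate ∝ (its partial pressure)·(1/√M) ∝ n_i/√M_i.
So x_H₂ in the escaping gas = (n_H₂/√M_H₂) / Σ(n_i/√M_i)
= (4.76/√2.02) / (4.76/√2.02 + 2.87/√30.07) = 3.349/(3.349 + 0.5234) = 0.8648.

0.8648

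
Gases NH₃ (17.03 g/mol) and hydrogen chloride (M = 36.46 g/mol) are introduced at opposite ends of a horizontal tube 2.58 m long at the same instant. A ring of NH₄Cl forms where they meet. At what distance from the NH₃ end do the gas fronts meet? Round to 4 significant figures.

1.533 m

Graham's law gives d_NH₃/d_HCl = rate_NH₃/rate_HCl = √(M_HCl/M_NH₃) = √(36.46/17.03) = 1.463.
With d_NH₃ + d_HCl = 2.58 m, d_HCl = 2.58/(1 + 1.463) = 1.047 m.
d_NH₃ = 2.58 − 1.047 = 1.533 m.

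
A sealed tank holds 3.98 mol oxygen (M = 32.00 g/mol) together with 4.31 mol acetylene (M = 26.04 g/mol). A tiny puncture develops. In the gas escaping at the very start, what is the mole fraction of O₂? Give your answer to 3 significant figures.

The effusion rate of species i is ∝ p_i/√M_i ∝ n_i/√M_i.
x_O₂(eff) = (n_O₂/√M_O₂) / (n_O₂/√M_O₂ + n_C₂H₂/√M_C₂H₂)
= (3.98/√32.00) / (3.98/√32.00 + 4.31/√26.04) = 0.7036/(0.7036 + 0.8446) = 0.454.

0.454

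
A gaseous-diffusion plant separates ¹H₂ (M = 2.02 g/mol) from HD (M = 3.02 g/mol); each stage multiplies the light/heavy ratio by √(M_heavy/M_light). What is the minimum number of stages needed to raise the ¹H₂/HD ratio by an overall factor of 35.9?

Per stage α = (3.02/2.02)^(1/2) = 1.49505^0.5, giving ln α = 0.2011.
Need α^N ≥ 35.9 ⇒ N ≥ ln(35.9) / ln α = 3.581 / 0.2011 = 17.81.
Minimum whole number of stages: N = 18.

18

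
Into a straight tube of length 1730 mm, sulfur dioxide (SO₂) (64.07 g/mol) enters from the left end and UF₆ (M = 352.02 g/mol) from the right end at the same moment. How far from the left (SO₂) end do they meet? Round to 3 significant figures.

The fronts meet when d_SO₂ + d_UF₆ = L with d_SO₂/d_UF₆ = √(M_UF₆/M_SO₂) (Graham's law). Here √(M_UF₆/M_SO₂) = √(352.02/64.07) = 2.344.
With d_SO₂ + d_UF₆ = 1730 mm, d_UF₆ = 1730/(1 + 2.344) = 517.3 mm.
d_SO₂ = 1730 − 517.3 = 1210 mm.

1210 mm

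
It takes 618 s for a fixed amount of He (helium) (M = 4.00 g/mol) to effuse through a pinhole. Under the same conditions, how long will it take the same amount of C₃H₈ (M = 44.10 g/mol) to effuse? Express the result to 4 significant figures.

By Graham's law, t_C₃H₈/t_He = √(M_C₃H₈/M_He) = √(44.10/4.00) = √11.03 = 3.320.
So the time for C₃H₈ is 618 × 3.320 = 2052 s.

2052 s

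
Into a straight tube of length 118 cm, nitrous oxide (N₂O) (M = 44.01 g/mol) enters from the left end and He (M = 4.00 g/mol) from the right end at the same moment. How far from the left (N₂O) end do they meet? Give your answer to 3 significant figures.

Graham's law gives d_N₂O/d_He = rate_N₂O/rate_He = √(M_He/M_N₂O) = √(4.00/44.01) = 0.3015.
With d_N₂O + d_He = 118 cm, d_He = 118/(1 + 0.3015) = 90.67 cm.
d_N₂O = 118 − 90.67 = 27.3 cm.

27.3 cm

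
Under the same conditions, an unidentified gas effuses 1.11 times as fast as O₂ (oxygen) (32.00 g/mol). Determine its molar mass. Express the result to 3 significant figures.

Using Graham's law: rate_X/rate_O₂ = √(M_O₂/M_X).
1.11 = √(32.00/M_X)
M_X = 32.00 / 1.11² = 32.00 / 1.232 = 26.0 g/mol

26.0 g/mol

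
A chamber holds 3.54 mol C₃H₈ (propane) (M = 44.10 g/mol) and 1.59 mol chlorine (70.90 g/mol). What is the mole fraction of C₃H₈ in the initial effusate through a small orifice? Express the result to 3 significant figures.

0.738

Effusion rate of each component ∝ n_i/√M_i (partial pressure × 1/√M).
x_C₃H₈(eff) = (n_C₃H₈/√M_C₃H₈) / (n_C₃H₈/√M_C₃H₈ + n_Cl₂/√M_Cl₂)
= (3.54/√44.10) / (3.54/√44.10 + 1.59/√70.90) = 0.5331/(0.5331 + 0.1888) = 0.738.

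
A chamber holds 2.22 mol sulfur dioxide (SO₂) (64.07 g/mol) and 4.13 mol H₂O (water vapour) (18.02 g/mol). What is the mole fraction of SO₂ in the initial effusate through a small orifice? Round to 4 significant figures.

0.2218

The effusion rate of species i is ∝ p_i/√M_i ∝ n_i/√M_i.
So x_SO₂ in the escaping gas = (n_SO₂/√M_SO₂) / Σ(n_i/√M_i)
= (2.22/√64.07) / (2.22/√64.07 + 4.13/√18.02) = 0.2773/(0.2773 + 0.9729) = 0.2218.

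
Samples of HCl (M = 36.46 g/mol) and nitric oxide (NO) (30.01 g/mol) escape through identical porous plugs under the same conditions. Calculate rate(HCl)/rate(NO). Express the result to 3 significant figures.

0.907

Since effusion rate ∝ 1/√M, rate_HCl/rate_NO = √(M_NO/M_HCl) = √(30.01/36.46) = √0.8231 = 0.907.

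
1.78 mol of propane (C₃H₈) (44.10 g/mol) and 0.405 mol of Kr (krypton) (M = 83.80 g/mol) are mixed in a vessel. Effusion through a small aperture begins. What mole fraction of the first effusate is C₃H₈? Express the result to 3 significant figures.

0.858

The effusion rate of species i is ∝ p_i/√M_i ∝ n_i/√M_i.
So x_C₃H₈ in the escaping gas = (n_C₃H₈/√M_C₃H₈) / Σ(n_i/√M_i)
= (1.78/√44.10) / (1.78/√44.10 + 0.405/√83.80) = 0.2680/(0.2680 + 0.04424) = 0.858.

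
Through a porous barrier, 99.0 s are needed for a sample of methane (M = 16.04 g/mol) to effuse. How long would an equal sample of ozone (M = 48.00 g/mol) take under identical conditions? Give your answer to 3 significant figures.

171 s

Since effusion rate ∝ 1/√M, t_O₃/t_CH₄ = √(M_O₃/M_CH₄) = √(48.00/16.04) = √2.993 = 1.730.
So the time for O₃ is 99.0 × 1.730 = 171 s.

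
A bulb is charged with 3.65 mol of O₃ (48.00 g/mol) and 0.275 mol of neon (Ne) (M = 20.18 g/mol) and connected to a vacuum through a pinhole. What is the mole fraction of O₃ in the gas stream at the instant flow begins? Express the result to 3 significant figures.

Each component's effusion rate ∝ (its partial pressure)·(1/√M) ∝ n_i/√M_i.
x_O₃(eff) = (n_O₃/√M_O₃) / (n_O₃/√M_O₃ + n_Ne/√M_Ne)
= (3.65/√48.00) / (3.65/√48.00 + 0.275/√20.18) = 0.5268/(0.5268 + 0.06122) = 0.896.

0.896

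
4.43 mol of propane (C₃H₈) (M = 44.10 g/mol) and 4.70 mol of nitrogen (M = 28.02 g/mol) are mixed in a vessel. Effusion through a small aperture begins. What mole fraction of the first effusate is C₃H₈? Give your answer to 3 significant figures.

Each component's effusion rate ∝ (its partial pressure)·(1/√M) ∝ n_i/√M_i.
x_C₃H₈(eff) = (n_C₃H₈/√M_C₃H₈) / (n_C₃H₈/√M_C₃H₈ + n_N₂/√M_N₂)
= (4.43/√44.10) / (4.43/√44.10 + 4.70/√28.02) = 0.6671/(0.6671 + 0.8879) = 0.429.

0.429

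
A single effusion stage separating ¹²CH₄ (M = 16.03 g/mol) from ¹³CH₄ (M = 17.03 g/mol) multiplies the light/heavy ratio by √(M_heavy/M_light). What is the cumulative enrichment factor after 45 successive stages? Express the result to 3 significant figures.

3.90

After 45 stages the ratio has grown by (√(17.03/16.03))^45 = (17.03/16.03)^(45/2).
= 1.06238^(45/2) = 3.90.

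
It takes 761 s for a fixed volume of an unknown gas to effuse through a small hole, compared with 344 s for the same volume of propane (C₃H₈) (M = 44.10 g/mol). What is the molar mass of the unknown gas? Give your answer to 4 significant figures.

215.8 g/mol

Using Graham's law: t_X/t_C₃H₈ = √(M_X/M_C₃H₈).
761/344 = 2.212 = √(M_X/44.10)
M_X = 44.10 × 2.212² = 44.10 × 4.894 = 215.8 g/mol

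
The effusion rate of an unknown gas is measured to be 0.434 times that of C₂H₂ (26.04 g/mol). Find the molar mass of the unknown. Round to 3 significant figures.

Graham's law gives rate_X/rate_C₂H₂ = √(M_C₂H₂/M_X).
0.434 = √(26.04/M_X)
M_X = 26.04 / 0.434² = 26.04 / 0.1884 = 138 g/mol

138 g/mol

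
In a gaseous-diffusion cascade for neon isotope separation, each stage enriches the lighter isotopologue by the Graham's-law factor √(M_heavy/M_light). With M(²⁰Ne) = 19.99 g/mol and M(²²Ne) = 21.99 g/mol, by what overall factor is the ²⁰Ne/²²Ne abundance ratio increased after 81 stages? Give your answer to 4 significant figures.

47.56

After 81 stages the ratio has grown by (√(21.99/19.99))^81 = (21.99/19.99)^(81/2).
= 1.10005^(81/2) = 47.56.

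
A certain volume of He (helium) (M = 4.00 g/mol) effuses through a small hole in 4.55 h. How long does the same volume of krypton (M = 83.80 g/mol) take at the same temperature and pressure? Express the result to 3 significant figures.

20.8 h

Since effusion rate ∝ 1/√M, t_Kr/t_He = √(M_Kr/M_He) = √(83.80/4.00) = √20.95 = 4.577.
So the time for Kr is 4.55 × 4.577 = 20.8 h.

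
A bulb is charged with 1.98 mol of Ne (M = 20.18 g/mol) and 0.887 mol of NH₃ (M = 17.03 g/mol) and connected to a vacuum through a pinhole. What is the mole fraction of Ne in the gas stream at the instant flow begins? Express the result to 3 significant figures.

0.672

Rate_i ∝ x_i/√M_i (Graham's law weighted by mole fraction), so the effusate composition follows n_i/√M_i.
x_Ne(eff) = (n_Ne/√M_Ne) / (n_Ne/√M_Ne + n_NH₃/√M_NH₃)
= (1.98/√20.18) / (1.98/√20.18 + 0.887/√17.03) = 0.4408/(0.4408 + 0.2149) = 0.672.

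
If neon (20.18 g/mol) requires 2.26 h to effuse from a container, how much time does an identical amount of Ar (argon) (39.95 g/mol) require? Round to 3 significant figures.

3.18 h

Since effusion rate ∝ 1/√M, t_Ar/t_Ne = √(M_Ar/M_Ne) = √(39.95/20.18) = √1.980 = 1.407.
So the time for Ar is 2.26 × 1.407 = 3.18 h.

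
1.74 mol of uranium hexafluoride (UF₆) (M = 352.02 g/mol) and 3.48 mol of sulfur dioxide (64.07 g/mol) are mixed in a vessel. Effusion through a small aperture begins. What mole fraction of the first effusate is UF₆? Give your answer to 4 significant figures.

0.1758

The effusion rate of species i is ∝ p_i/√M_i ∝ n_i/√M_i.
So x_UF₆ in the escaping gas = (n_UF₆/√M_UF₆) / Σ(n_i/√M_i)
= (1.74/√352.02) / (1.74/√352.02 + 3.48/√64.07) = 0.09274/(0.09274 + 0.4348) = 0.1758.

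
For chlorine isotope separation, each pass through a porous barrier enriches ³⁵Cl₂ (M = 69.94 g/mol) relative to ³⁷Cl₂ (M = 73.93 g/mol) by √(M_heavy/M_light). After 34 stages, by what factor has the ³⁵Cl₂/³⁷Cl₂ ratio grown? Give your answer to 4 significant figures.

2.568

Each stage multiplies the ratio by α = √(73.93/69.94), so after 34 stages the overall factor is α^34 = (73.93/69.94)^(34/2).
= 1.05705^17 = 2.568.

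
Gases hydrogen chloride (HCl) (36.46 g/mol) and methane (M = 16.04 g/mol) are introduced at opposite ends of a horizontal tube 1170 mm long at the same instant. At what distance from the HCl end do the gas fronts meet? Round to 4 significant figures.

466.6 mm

In equal time, each gas travels a distance ∝ its rate ∝ 1/√M, so d_HCl/d_CH₄ = √(M_CH₄/M_HCl) = √(16.04/36.46) = 0.6633.
With d_HCl + d_CH₄ = 1170 mm, d_CH₄ = 1170/(1 + 0.6633) = 703.4 mm.
d_HCl = 1170 − 703.4 = 466.6 mm.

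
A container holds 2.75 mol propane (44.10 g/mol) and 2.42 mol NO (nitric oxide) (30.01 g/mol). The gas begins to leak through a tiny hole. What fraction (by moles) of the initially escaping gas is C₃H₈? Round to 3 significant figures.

0.484

The effusion rate of species i is ∝ p_i/√M_i ∝ n_i/√M_i.
So x_C₃H₈ in the escaping gas = (n_C₃H₈/√M_C₃H₈) / Σ(n_i/√M_i)
= (2.75/√44.10) / (2.75/√44.10 + 2.42/√30.01) = 0.4141/(0.4141 + 0.4418) = 0.484.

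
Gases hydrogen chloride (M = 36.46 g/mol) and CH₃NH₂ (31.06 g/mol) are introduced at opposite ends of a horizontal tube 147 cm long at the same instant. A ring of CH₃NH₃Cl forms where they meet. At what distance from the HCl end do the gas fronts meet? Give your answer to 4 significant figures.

Graham's law gives d_HCl/d_CH₃NH₂ = rate_HCl/rate_CH₃NH₂ = √(M_CH₃NH₂/M_HCl) = √(31.06/36.46) = 0.9230.
With d_HCl + d_CH₃NH₂ = 147 cm, d_CH₃NH₂ = 147/(1 + 0.9230) = 76.44 cm.
d_HCl = 147 − 76.44 = 70.56 cm.

70.56 cm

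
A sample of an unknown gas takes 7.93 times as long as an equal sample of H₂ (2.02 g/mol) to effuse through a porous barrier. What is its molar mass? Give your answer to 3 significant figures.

Using Graham's law: t_X/t_H₂ = √(M_X/M_H₂).
7.93 = √(M_X/2.02)
M_X = 2.02 × 7.93² = 2.02 × 62.88 = 127 g/mol

127 g/mol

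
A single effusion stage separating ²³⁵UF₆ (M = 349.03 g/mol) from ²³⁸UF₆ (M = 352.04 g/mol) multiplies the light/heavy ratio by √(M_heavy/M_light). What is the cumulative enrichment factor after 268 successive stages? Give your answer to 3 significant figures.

3.16

The single-stage factor is √(M_heavy/M_light), so 268 stages give [√(352.04/349.03)]^268 = (352.04/349.03)^(268/2).
= 1.00862^134 = 3.16.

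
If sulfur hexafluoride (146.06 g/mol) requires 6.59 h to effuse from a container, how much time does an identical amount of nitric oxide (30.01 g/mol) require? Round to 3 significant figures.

Using Graham's law: t_NO/t_SF₆ = √(M_NO/M_SF₆) = √(30.01/146.06) = √0.2055 = 0.4533.
So the time for NO is 6.59 × 0.4533 = 2.99 h.

2.99 h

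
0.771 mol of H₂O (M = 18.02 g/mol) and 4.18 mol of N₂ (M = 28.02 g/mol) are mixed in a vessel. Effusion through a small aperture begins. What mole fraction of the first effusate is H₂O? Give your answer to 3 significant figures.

Effusion rate of each component ∝ n_i/√M_i (partial pressure × 1/√M).
x_H₂O(eff) = (n_H₂O/√M_H₂O) / (n_H₂O/√M_H₂O + n_N₂/√M_N₂)
= (0.771/√18.02) / (0.771/√18.02 + 4.18/√28.02) = 0.1816/(0.1816 + 0.7897) = 0.187.

0.187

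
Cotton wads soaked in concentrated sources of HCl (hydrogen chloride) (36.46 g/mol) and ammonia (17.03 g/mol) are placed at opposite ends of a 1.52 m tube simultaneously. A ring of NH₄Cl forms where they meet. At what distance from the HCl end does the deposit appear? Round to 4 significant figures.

In equal time, each gas travels a distance ∝ its rate ∝ 1/√M, so d_HCl/d_NH₃ = √(M_NH₃/M_HCl) = √(17.03/36.46) = 0.6834.
With d_HCl + d_NH₃ = 1.52 m, d_NH₃ = 1.52/(1 + 0.6834) = 0.9029 m.
d_HCl = 1.52 − 0.9029 = 0.6171 m.

0.6171 m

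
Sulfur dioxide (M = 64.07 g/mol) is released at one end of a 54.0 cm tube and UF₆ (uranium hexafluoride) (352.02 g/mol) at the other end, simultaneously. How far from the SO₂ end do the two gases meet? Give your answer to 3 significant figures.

Distances travelled in equal time are proportional to diffusion rates, so d_SO₂/d_UF₆ = √(M_UF₆/M_SO₂) = √(352.02/64.07) = 2.344.
With d_SO₂ + d_UF₆ = 54.0 cm, d_UF₆ = 54.0/(1 + 2.344) = 16.15 cm.
d_SO₂ = 54.0 − 16.15 = 37.9 cm.

37.9 cm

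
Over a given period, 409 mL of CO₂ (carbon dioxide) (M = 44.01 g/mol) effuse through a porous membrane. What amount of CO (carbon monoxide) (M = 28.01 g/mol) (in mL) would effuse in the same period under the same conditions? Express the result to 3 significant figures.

By Graham's law, rate_CO/rate_CO₂ = √(M_CO₂/M_CO) = √(44.01/28.01) = √1.571 = 1.253.
So the volume for CO is 409 × 1.253 = 513 mL.

513 mL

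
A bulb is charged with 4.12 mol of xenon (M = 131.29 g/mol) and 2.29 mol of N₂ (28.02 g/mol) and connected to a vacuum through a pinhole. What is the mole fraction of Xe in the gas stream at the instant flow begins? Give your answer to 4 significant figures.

Effusion rate of each component ∝ n_i/√M_i (partial pressure × 1/√M).
Mole fraction of Xe in the effusate = (n_Xe/√M_Xe) / (n_Xe/√M_Xe + n_N₂/√M_N₂)
= (4.12/√131.29) / (4.12/√131.29 + 2.29/√28.02) = 0.3596/(0.3596 + 0.4326) = 0.4539.

0.4539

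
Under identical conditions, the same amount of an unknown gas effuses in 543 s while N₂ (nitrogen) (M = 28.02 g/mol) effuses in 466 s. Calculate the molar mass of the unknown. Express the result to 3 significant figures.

Using Graham's law: t_X/t_N₂ = √(M_X/M_N₂).
543/466 = 1.165 = √(M_X/28.02)
M_X = 28.02 × 1.165² = 28.02 × 1.358 = 38.0 g/mol

38.0 g/mol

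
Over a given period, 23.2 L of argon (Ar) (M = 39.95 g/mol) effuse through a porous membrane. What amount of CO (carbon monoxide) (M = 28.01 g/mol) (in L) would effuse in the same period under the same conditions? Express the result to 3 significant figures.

27.7 L

Graham's law gives rate_CO/rate_Ar = √(M_Ar/M_CO) = √(39.95/28.01) = √1.426 = 1.194.
So the volume for CO is 23.2 × 1.194 = 27.7 L.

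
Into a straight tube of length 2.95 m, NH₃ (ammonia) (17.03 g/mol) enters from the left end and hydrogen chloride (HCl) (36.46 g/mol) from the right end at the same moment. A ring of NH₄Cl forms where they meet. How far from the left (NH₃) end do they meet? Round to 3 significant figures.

1.75 m

In equal time, each gas travels a distance ∝ its rate ∝ 1/√M, so d_NH₃/d_HCl = √(M_HCl/M_NH₃) = √(36.46/17.03) = 1.463.
With d_NH₃ + d_HCl = 2.95 m, d_HCl = 2.95/(1 + 1.463) = 1.198 m.
d_NH₃ = 2.95 − 1.198 = 1.75 m.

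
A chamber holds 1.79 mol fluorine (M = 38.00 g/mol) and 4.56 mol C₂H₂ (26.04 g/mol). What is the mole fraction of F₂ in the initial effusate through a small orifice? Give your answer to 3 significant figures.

Each component's effusion rate ∝ (its partial pressure)·(1/√M) ∝ n_i/√M_i.
x_F₂(eff) = (n_F₂/√M_F₂) / (n_F₂/√M_F₂ + n_C₂H₂/√M_C₂H₂)
= (1.79/√38.00) / (1.79/√38.00 + 4.56/√26.04) = 0.2904/(0.2904 + 0.8936) = 0.245.

0.245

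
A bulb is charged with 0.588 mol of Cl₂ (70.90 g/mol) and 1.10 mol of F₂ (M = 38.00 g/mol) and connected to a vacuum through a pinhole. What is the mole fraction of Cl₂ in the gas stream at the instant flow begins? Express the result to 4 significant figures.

Each component's effusion rate ∝ (its partial pressure)·(1/√M) ∝ n_i/√M_i.
x_Cl₂(eff) = (n_Cl₂/√M_Cl₂) / (n_Cl₂/√M_Cl₂ + n_F₂/√M_F₂)
= (0.588/√70.90) / (0.588/√70.90 + 1.10/√38.00) = 0.06983/(0.06983 + 0.1784) = 0.2813.

0.2813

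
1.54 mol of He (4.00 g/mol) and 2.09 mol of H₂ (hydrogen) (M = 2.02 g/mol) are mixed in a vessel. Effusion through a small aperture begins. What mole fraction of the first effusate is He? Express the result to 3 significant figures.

Each component's effusion rate ∝ (its partial pressure)·(1/√M) ∝ n_i/√M_i.
x_He(eff) = (n_He/√M_He) / (n_He/√M_He + n_H₂/√M_H₂)
= (1.54/√4.00) / (1.54/√4.00 + 2.09/√2.02) = 0.7700/(0.7700 + 1.471) = 0.344.

0.344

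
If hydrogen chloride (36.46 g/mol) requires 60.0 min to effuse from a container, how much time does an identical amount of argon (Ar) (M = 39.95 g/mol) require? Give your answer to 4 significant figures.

By Graham's law, t_Ar/t_HCl = √(M_Ar/M_HCl) = √(39.95/36.46) = √1.096 = 1.047.
So the time for Ar is 60.0 × 1.047 = 62.81 min.

62.81 min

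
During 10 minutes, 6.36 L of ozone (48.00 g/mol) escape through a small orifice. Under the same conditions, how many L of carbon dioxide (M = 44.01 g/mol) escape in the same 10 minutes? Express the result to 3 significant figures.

6.64 L

Since effusion rate ∝ 1/√M, rate_CO₂/rate_O₃ = √(M_O₃/M_CO₂) = √(48.00/44.01) = √1.091 = 1.044.
So the volume for CO₂ is 6.36 × 1.044 = 6.64 L.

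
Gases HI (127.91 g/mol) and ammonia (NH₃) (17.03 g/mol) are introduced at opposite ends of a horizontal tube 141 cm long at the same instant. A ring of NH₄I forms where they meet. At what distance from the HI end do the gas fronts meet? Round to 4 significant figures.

37.69 cm

In equal time, each gas travels a distance ∝ its rate ∝ 1/√M, so d_HI/d_NH₃ = √(M_NH₃/M_HI) = √(17.03/127.91) = 0.3649.
With d_HI + d_NH₃ = 141 cm, d_NH₃ = 141/(1 + 0.3649) = 103.3 cm.
d_HI = 141 − 103.3 = 37.69 cm.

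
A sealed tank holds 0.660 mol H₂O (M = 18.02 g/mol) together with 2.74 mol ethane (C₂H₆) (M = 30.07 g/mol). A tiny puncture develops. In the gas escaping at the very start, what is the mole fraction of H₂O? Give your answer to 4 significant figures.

Each component's effusion rate ∝ (its partial pressure)·(1/√M) ∝ n_i/√M_i.
Mole fraction of H₂O in the effusate = (n_H₂O/√M_H₂O) / (n_H₂O/√M_H₂O + n_C₂H₆/√M_C₂H₆)
= (0.660/√18.02) / (0.660/√18.02 + 2.74/√30.07) = 0.1555/(0.1555 + 0.4997) = 0.2373.

0.2373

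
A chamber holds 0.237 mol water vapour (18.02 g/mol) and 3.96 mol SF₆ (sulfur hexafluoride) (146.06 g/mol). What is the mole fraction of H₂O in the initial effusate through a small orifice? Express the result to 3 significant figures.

0.146

Rate_i ∝ x_i/√M_i (Graham's law weighted by mole fraction), so the effusate composition follows n_i/√M_i.
x_H₂O(eff) = (n_H₂O/√M_H₂O) / (n_H₂O/√M_H₂O + n_SF₆/√M_SF₆)
= (0.237/√18.02) / (0.237/√18.02 + 3.96/√146.06) = 0.05583/(0.05583 + 0.3277) = 0.146.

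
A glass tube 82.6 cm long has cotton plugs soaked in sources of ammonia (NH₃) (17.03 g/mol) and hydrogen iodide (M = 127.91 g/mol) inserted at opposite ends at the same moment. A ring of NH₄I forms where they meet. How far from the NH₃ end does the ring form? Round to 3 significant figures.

Graham's law gives d_NH₃/d_HI = rate_NH₃/rate_HI = √(M_HI/M_NH₃) = √(127.91/17.03) = 2.741.
With d_NH₃ + d_HI = 82.6 cm, d_HI = 82.6/(1 + 2.741) = 22.08 cm.
d_NH₃ = 82.6 − 22.08 = 60.5 cm.

60.5 cm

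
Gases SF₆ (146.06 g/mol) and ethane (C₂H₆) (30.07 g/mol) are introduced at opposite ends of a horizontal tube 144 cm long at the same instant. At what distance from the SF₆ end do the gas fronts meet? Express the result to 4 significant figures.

Graham's law gives d_SF₆/d_C₂H₆ = rate_SF₆/rate_C₂H₆ = √(M_C₂H₆/M_SF₆) = √(30.07/146.06) = 0.4537.
With d_SF₆ + d_C₂H₆ = 144 cm, d_C₂H₆ = 144/(1 + 0.4537) = 99.06 cm.
d_SF₆ = 144 − 99.06 = 44.94 cm.

44.94 cm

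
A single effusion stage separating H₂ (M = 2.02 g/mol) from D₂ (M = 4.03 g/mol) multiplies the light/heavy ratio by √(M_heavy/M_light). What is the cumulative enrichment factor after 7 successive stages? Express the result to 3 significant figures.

11.2

After 7 stages the ratio has grown by (√(4.03/2.02))^7 = (4.03/2.02)^(7/2).
= 1.99505^(7/2) = 11.2.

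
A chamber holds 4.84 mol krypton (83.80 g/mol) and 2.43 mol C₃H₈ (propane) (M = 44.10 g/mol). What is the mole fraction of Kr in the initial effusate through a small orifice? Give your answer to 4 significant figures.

0.5910

The effusion rate of species i is ∝ p_i/√M_i ∝ n_i/√M_i.
x_Kr(eff) = (n_Kr/√M_Kr) / (n_Kr/√M_Kr + n_C₃H₈/√M_C₃H₈)
= (4.84/√83.80) / (4.84/√83.80 + 2.43/√44.10) = 0.5287/(0.5287 + 0.3659) = 0.5910.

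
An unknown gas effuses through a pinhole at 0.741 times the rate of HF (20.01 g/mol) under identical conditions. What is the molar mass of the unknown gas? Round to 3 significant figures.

From Graham's law, rate_X/rate_HF = √(M_HF/M_X).
0.741 = √(20.01/M_X)
M_X = 20.01 / 0.741² = 20.01 / 0.5491 = 36.4 g/mol

36.4 g/mol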